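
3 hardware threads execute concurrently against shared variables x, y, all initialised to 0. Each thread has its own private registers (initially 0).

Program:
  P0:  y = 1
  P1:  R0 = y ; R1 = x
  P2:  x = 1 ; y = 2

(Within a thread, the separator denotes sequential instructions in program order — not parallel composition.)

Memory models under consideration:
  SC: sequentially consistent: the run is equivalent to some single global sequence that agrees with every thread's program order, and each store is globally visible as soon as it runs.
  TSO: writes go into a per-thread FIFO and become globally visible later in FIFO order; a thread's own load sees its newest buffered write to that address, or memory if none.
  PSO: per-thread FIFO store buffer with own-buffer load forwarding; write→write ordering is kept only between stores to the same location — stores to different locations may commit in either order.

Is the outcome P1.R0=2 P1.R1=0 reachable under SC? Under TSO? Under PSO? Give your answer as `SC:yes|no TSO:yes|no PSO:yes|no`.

outcome vector order: (P1.R0,P1.R1)
[SC] allowed = {(0,0), (0,1), (1,0), (1,1), (2,1)}
[TSO] allowed = {(0,0), (0,1), (1,0), (1,1), (2,1)}
[PSO] allowed = {(0,0), (0,1), (1,0), (1,1), (2,0), (2,1)}
target (2,0) ∈ {PSO}

SC:no TSO:no PSO:yes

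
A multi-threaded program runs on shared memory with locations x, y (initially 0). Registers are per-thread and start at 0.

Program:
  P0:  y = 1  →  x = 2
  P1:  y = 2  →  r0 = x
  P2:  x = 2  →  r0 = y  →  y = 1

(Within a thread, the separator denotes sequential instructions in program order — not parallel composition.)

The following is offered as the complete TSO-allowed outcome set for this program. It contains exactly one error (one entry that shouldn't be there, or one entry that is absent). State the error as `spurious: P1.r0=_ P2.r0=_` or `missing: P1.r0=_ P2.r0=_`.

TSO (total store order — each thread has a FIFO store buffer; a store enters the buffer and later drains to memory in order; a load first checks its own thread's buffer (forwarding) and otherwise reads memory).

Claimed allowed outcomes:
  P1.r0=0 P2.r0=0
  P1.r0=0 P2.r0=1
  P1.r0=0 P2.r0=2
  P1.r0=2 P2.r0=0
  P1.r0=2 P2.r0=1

outcome vector order: (P1.r0,P2.r0)
TSO (6): <0 0>, <0 1>, <0 2>, <2 0>, <2 1>, <2 2>
TSO∖claimed = {<2 2>}

missing: P1.r0=2 P2.r0=2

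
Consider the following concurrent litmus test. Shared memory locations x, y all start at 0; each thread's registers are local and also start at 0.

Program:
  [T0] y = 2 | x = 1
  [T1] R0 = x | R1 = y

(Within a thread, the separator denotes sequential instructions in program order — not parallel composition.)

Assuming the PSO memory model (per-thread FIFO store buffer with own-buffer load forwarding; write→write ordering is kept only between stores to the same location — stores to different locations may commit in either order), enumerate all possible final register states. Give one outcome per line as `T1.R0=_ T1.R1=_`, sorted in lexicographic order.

T1.R0=0 T1.R1=0
T1.R0=0 T1.R1=2
T1.R0=1 T1.R1=0
T1.R0=1 T1.R1=2

outcome vector order: (T1.R0,T1.R1)
|PSO outcomes| = 4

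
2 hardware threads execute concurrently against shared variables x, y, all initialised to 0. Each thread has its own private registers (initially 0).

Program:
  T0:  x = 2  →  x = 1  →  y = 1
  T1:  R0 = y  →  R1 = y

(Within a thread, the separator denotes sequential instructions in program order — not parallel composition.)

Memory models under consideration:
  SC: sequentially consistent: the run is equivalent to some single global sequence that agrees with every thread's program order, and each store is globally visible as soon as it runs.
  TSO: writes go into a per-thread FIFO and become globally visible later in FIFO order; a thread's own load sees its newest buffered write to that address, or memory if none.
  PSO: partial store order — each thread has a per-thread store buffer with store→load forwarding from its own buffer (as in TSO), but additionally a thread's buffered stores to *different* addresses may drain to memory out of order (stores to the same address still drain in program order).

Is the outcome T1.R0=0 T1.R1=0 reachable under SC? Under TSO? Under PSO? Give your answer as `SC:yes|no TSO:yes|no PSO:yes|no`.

SC:yes TSO:yes PSO:yes

outcome vector order: (T1.R0,T1.R1)
SC: 3 outcomes — {0/0; 0/1; 1/1}
TSO: 3 outcomes — {0/0; 0/1; 1/1}
PSO: 3 outcomes — {0/0; 0/1; 1/1}
target 0/0 ∈ {SC,TSO,PSO}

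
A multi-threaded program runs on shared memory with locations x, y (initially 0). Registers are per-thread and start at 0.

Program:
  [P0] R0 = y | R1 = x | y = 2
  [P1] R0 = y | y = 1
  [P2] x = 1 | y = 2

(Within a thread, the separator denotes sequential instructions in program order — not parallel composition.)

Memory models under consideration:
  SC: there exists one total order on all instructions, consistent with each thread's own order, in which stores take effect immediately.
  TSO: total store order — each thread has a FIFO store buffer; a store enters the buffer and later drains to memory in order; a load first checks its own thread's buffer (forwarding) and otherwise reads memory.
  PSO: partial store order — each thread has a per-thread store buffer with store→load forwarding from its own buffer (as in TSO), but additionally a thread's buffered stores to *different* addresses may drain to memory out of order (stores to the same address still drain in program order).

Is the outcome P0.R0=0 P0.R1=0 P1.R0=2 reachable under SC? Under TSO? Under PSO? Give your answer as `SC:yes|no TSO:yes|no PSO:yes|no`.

outcome vector order: (P0.R0,P0.R1,P1.R0)
SC (9): (0,0,0); (0,0,2); (0,1,0); (0,1,2); (1,0,0); (1,1,0); (1,1,2); (2,1,0); (2,1,2)
TSO (9): (0,0,0); (0,0,2); (0,1,0); (0,1,2); (1,0,0); (1,1,0); (1,1,2); (2,1,0); (2,1,2)
PSO (12): (0,0,0); (0,0,2); (0,1,0); (0,1,2); (1,0,0); (1,0,2); (1,1,0); (1,1,2); (2,0,0); (2,0,2); (2,1,0); (2,1,2)
target (0,0,2) ∈ {SC,TSO,PSO}

SC:yes TSO:yes PSO:yes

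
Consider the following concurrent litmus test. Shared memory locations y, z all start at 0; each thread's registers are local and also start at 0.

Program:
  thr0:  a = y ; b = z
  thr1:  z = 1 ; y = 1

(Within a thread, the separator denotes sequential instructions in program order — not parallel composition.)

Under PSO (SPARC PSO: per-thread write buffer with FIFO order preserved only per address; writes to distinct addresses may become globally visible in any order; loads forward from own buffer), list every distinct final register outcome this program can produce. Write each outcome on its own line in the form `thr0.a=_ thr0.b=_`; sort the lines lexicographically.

thr0.a=0 thr0.b=0
thr0.a=0 thr0.b=1
thr0.a=1 thr0.b=0
thr0.a=1 thr0.b=1

outcome vector order: (thr0.a,thr0.b)
|PSO outcomes| = 4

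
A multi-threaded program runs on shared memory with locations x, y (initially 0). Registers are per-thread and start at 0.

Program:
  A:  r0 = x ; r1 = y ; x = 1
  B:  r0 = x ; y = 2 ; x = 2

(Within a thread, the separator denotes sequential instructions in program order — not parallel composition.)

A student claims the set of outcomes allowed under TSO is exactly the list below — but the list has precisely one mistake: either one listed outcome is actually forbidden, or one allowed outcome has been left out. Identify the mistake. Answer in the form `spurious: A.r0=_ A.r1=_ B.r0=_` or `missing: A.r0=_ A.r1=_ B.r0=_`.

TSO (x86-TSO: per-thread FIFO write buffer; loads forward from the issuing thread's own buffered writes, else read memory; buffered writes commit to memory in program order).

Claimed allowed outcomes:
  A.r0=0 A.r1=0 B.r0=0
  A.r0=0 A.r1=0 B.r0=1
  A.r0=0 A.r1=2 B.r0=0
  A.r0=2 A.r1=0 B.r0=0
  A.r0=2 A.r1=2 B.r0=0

spurious: A.r0=2 A.r1=0 B.r0=0

outcome vector order: (A.r0,A.r1,B.r0)
TSO (4): (0,0,0); (0,0,1); (0,2,0); (2,2,0)
claimed∖TSO = {(2,0,0)}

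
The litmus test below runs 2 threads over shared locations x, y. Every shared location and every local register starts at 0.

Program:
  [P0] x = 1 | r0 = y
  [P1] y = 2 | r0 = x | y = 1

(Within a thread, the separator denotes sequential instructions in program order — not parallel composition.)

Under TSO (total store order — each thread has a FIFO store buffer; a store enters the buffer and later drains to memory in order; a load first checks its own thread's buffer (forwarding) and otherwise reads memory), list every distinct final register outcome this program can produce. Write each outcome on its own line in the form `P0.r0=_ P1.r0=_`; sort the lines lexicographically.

outcome vector order: (P0.r0,P1.r0)
|TSO outcomes| = 6

P0.r0=0 P1.r0=0
P0.r0=0 P1.r0=1
P0.r0=1 P1.r0=0
P0.r0=1 P1.r0=1
P0.r0=2 P1.r0=0
P0.r0=2 P1.r0=1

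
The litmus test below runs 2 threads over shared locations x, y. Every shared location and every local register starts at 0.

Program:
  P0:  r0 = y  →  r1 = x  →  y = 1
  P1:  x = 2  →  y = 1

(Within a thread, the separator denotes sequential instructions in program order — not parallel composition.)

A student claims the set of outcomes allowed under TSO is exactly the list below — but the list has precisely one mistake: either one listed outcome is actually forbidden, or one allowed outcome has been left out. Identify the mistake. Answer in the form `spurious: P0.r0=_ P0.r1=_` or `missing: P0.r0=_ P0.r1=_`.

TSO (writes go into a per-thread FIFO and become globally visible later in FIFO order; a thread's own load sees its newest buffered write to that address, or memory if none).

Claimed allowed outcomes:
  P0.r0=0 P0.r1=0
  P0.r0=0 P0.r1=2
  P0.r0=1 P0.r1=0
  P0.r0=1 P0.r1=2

outcome vector order: (P0.r0,P0.r1)
TSO (3): <0 0>, <0 2>, <1 2>
claimed∖TSO = {<1 0>}

spurious: P0.r0=1 P0.r1=0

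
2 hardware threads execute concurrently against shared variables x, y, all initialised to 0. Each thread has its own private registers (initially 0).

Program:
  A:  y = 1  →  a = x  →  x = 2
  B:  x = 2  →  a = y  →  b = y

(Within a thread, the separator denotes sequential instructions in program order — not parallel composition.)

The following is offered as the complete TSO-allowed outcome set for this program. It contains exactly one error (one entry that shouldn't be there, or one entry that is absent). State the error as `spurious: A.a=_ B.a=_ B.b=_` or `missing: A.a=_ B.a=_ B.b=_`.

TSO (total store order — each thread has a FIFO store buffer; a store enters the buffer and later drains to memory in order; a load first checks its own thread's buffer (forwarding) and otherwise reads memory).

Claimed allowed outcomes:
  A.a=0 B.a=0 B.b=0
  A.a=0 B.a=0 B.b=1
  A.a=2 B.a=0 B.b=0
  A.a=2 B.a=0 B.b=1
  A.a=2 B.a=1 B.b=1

outcome vector order: (A.a,B.a,B.b)
under TSO → 000; 001; 011; 200; 201; 211
TSO∖claimed = {011}

missing: A.a=0 B.a=1 B.b=1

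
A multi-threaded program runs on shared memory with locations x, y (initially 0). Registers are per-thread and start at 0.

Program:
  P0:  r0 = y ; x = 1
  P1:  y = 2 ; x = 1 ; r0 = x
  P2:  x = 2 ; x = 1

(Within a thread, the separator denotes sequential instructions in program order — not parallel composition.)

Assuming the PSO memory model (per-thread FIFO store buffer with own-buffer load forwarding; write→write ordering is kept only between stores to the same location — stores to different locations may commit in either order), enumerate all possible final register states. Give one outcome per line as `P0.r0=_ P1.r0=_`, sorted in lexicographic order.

outcome vector order: (P0.r0,P1.r0)
|PSO outcomes| = 4

P0.r0=0 P1.r0=1
P0.r0=0 P1.r0=2
P0.r0=2 P1.r0=1
P0.r0=2 P1.r0=2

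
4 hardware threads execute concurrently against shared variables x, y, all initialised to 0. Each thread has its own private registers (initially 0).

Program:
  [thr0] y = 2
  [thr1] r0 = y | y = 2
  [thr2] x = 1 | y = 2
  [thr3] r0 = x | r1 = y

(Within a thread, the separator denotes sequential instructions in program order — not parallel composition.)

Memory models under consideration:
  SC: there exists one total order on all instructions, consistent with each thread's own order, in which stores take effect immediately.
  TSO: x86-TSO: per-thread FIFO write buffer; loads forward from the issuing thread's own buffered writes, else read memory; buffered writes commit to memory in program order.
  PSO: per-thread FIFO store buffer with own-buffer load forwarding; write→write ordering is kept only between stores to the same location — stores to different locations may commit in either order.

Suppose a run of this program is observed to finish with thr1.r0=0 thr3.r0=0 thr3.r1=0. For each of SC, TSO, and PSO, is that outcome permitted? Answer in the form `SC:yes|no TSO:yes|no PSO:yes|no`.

outcome vector order: (thr1.r0,thr3.r0,thr3.r1)
SC: 8 outcomes — {000; 002; 010; 012; 200; 202; 210; 212}
TSO: 8 outcomes — {000; 002; 010; 012; 200; 202; 210; 212}
PSO: 8 outcomes — {000; 002; 010; 012; 200; 202; 210; 212}
target 000 ∈ {SC,TSO,PSO}

SC:yes TSO:yes PSO:yes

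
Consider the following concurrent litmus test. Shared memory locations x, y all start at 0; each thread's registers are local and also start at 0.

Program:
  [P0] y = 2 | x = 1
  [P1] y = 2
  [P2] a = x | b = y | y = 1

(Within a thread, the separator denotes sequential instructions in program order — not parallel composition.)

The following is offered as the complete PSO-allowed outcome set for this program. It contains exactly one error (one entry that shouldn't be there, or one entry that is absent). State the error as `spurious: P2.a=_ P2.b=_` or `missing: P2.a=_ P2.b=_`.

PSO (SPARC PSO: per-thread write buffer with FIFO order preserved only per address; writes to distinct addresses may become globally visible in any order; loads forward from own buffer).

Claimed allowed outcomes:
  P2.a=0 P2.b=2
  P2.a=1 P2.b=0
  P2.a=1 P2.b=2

outcome vector order: (P2.a,P2.b)
under PSO → <0 0> <0 2> <1 0> <1 2>
PSO∖claimed = {<0 0>}

missing: P2.a=0 P2.b=0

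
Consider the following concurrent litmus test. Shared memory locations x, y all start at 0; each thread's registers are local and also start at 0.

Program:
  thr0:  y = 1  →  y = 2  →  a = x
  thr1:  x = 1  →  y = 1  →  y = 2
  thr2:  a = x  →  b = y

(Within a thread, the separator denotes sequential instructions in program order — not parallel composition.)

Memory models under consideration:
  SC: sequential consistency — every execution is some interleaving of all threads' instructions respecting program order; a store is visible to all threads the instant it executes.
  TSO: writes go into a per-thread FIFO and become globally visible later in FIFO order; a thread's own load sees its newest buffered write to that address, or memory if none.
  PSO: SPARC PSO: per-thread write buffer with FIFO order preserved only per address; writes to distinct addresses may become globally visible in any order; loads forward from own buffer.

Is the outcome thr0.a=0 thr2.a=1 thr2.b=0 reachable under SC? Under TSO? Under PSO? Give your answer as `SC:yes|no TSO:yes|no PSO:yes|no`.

SC:no TSO:yes PSO:yes

outcome vector order: (thr0.a,thr2.a,thr2.b)
under SC → <0 0 0>; <0 0 1>; <0 0 2>; <0 1 1>; <0 1 2>; <1 0 0>; <1 0 1>; <1 0 2>; <1 1 0>; <1 1 1>; <1 1 2>
under TSO → <0 0 0>; <0 0 1>; <0 0 2>; <0 1 0>; <0 1 1>; <0 1 2>; <1 0 0>; <1 0 1>; <1 0 2>; <1 1 0>; <1 1 1>; <1 1 2>
under PSO → <0 0 0>; <0 0 1>; <0 0 2>; <0 1 0>; <0 1 1>; <0 1 2>; <1 0 0>; <1 0 1>; <1 0 2>; <1 1 0>; <1 1 1>; <1 1 2>
target <0 1 0> ∈ {TSO,PSO}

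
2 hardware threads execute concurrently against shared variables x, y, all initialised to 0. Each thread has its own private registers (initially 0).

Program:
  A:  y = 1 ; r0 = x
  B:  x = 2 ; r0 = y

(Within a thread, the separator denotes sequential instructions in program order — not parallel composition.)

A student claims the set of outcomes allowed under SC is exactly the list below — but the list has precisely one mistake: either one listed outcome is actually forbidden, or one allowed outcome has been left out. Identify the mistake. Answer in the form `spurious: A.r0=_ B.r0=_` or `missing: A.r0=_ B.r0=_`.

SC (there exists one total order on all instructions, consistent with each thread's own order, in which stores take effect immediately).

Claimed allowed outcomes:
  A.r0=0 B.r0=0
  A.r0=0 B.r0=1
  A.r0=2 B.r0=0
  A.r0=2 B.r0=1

outcome vector order: (A.r0,B.r0)
under SC → <0 1>; <2 0>; <2 1>
claimed∖SC = {<0 0>}

spurious: A.r0=0 B.r0=0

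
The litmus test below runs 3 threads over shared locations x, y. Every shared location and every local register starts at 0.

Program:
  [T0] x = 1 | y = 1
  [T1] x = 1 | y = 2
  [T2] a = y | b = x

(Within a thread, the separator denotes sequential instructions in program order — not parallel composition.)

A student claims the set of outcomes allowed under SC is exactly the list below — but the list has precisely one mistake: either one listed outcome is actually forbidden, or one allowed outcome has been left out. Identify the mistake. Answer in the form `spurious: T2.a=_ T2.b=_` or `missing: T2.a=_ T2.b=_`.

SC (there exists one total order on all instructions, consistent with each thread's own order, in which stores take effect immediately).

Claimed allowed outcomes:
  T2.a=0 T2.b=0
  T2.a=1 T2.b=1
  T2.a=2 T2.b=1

missing: T2.a=0 T2.b=1

outcome vector order: (T2.a,T2.b)
SC (4): (0,0), (0,1), (1,1), (2,1)
SC∖claimed = {(0,1)}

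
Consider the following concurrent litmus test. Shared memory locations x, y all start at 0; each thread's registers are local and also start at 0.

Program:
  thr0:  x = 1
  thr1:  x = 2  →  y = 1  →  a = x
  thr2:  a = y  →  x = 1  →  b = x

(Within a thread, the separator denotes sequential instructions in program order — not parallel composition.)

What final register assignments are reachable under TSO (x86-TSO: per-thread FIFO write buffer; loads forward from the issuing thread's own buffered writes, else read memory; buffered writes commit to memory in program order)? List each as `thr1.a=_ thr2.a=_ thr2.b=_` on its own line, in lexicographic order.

outcome vector order: (thr1.a,thr2.a,thr2.b)
|TSO outcomes| = 6

thr1.a=1 thr2.a=0 thr2.b=1
thr1.a=1 thr2.a=0 thr2.b=2
thr1.a=1 thr2.a=1 thr2.b=1
thr1.a=2 thr2.a=0 thr2.b=1
thr1.a=2 thr2.a=0 thr2.b=2
thr1.a=2 thr2.a=1 thr2.b=1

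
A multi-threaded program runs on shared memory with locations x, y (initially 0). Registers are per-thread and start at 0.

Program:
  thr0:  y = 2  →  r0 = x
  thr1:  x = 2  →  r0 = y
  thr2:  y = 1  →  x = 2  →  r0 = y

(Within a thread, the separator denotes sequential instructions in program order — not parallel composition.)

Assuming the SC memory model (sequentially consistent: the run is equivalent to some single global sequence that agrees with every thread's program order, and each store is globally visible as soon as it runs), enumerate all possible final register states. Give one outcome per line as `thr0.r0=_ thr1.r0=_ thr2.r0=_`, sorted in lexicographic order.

outcome vector order: (thr0.r0,thr1.r0,thr2.r0)
|SC outcomes| = 9

thr0.r0=0 thr1.r0=1 thr2.r0=1
thr0.r0=0 thr1.r0=2 thr2.r0=1
thr0.r0=0 thr1.r0=2 thr2.r0=2
thr0.r0=2 thr1.r0=0 thr2.r0=1
thr0.r0=2 thr1.r0=0 thr2.r0=2
thr0.r0=2 thr1.r0=1 thr2.r0=1
thr0.r0=2 thr1.r0=1 thr2.r0=2
thr0.r0=2 thr1.r0=2 thr2.r0=1
thr0.r0=2 thr1.r0=2 thr2.r0=2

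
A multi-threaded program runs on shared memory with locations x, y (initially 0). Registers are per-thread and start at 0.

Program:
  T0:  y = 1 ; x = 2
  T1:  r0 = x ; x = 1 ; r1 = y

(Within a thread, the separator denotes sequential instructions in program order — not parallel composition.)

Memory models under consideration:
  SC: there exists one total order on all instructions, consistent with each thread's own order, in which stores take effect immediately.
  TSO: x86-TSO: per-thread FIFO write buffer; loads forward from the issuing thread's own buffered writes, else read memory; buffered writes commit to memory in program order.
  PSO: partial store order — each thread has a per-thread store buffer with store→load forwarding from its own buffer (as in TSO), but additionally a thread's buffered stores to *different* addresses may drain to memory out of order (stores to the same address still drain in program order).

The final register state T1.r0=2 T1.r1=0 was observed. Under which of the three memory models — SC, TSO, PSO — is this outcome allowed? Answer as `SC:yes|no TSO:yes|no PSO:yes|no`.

outcome vector order: (T1.r0,T1.r1)
SC (3): 00 01 21
TSO (3): 00 01 21
PSO (4): 00 01 20 21
target 20 ∈ {PSO}

SC:no TSO:no PSO:yes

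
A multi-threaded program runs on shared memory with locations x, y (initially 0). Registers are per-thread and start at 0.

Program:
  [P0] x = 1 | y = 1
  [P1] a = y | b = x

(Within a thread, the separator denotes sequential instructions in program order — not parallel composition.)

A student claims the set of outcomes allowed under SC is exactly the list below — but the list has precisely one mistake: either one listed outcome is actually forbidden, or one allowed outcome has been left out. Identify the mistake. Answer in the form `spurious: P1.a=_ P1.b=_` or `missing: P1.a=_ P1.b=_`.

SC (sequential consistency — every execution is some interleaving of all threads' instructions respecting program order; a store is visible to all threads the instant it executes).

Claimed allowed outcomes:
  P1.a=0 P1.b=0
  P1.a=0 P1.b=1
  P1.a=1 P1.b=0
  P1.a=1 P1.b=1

outcome vector order: (P1.a,P1.b)
SC (3): <0 0>, <0 1>, <1 1>
claimed∖SC = {<1 0>}

spurious: P1.a=1 P1.b=0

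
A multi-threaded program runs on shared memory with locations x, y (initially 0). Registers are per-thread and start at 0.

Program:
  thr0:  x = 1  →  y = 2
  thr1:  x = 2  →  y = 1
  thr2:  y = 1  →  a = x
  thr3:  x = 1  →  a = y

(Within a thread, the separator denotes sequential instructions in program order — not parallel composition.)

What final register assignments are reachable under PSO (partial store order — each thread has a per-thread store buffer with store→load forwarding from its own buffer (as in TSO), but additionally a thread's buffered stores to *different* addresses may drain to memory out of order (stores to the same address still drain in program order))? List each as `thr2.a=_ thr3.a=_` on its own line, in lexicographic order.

thr2.a=0 thr3.a=0
thr2.a=0 thr3.a=1
thr2.a=0 thr3.a=2
thr2.a=1 thr3.a=0
thr2.a=1 thr3.a=1
thr2.a=1 thr3.a=2
thr2.a=2 thr3.a=0
thr2.a=2 thr3.a=1
thr2.a=2 thr3.a=2

outcome vector order: (thr2.a,thr3.a)
|PSO outcomes| = 9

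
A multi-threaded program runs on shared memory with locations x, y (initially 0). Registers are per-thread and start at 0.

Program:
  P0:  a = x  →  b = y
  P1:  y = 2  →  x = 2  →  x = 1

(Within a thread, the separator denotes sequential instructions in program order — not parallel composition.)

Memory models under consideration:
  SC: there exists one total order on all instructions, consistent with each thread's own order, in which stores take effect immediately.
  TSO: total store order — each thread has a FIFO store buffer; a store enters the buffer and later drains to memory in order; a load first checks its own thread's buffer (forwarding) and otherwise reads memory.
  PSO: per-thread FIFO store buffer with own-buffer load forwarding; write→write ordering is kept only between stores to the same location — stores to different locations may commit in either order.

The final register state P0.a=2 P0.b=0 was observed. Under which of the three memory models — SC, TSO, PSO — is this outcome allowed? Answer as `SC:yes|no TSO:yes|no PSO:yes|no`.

outcome vector order: (P0.a,P0.b)
under SC → 0/0; 0/2; 1/2; 2/2
under TSO → 0/0; 0/2; 1/2; 2/2
under PSO → 0/0; 0/2; 1/0; 1/2; 2/0; 2/2
target 2/0 ∈ {PSO}

SC:no TSO:no PSO:yes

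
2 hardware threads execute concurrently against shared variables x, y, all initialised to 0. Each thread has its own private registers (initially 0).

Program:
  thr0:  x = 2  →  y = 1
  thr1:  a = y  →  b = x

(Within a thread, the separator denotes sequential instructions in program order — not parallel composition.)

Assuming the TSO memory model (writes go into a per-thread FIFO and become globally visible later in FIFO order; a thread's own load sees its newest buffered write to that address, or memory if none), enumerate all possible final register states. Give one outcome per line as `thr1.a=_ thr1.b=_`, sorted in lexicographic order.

outcome vector order: (thr1.a,thr1.b)
|TSO outcomes| = 3

thr1.a=0 thr1.b=0
thr1.a=0 thr1.b=2
thr1.a=1 thr1.b=2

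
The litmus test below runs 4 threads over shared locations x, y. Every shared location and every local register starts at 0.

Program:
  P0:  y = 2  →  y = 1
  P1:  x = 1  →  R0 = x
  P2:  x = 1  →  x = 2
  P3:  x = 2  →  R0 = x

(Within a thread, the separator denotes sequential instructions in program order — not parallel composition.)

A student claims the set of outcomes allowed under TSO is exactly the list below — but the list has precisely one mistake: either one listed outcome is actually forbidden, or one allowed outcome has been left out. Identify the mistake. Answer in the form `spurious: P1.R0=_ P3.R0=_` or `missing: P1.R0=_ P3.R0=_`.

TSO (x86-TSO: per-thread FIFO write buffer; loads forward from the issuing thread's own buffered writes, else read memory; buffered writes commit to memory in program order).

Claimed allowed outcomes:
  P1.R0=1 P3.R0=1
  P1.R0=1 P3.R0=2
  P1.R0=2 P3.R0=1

missing: P1.R0=2 P3.R0=2

outcome vector order: (P1.R0,P3.R0)
TSO (4): (1,1) (1,2) (2,1) (2,2)
TSO∖claimed = {(2,2)}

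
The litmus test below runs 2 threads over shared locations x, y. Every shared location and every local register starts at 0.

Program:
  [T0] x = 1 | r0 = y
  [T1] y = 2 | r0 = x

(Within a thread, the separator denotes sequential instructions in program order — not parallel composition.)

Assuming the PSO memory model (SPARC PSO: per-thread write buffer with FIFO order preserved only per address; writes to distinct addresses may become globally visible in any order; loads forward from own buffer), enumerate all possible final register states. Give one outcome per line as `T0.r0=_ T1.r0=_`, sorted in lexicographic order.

outcome vector order: (T0.r0,T1.r0)
|PSO outcomes| = 4

T0.r0=0 T1.r0=0
T0.r0=0 T1.r0=1
T0.r0=2 T1.r0=0
T0.r0=2 T1.r0=1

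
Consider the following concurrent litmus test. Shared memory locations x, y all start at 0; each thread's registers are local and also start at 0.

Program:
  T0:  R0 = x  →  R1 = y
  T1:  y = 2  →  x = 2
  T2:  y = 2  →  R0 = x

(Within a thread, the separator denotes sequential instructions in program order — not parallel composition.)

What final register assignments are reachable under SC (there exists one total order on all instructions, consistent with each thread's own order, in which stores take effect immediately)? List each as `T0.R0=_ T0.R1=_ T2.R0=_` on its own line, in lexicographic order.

outcome vector order: (T0.R0,T0.R1,T2.R0)
|SC outcomes| = 6

T0.R0=0 T0.R1=0 T2.R0=0
T0.R0=0 T0.R1=0 T2.R0=2
T0.R0=0 T0.R1=2 T2.R0=0
T0.R0=0 T0.R1=2 T2.R0=2
T0.R0=2 T0.R1=2 T2.R0=0
T0.R0=2 T0.R1=2 T2.R0=2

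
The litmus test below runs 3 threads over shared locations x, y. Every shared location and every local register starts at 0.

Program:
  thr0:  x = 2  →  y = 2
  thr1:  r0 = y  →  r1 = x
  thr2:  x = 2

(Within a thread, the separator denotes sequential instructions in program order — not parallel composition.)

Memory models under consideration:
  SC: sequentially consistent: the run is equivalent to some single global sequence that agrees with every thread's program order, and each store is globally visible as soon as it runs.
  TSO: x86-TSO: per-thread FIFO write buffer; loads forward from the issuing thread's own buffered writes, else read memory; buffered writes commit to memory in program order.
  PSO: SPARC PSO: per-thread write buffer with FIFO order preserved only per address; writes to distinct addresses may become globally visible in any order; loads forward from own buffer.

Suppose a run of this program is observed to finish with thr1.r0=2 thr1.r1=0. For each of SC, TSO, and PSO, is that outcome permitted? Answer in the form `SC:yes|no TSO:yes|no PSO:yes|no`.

outcome vector order: (thr1.r0,thr1.r1)
[SC] allowed = {<0 0>; <0 2>; <2 2>}
[TSO] allowed = {<0 0>; <0 2>; <2 2>}
[PSO] allowed = {<0 0>; <0 2>; <2 0>; <2 2>}
target <2 0> ∈ {PSO}

SC:no TSO:no PSO:yes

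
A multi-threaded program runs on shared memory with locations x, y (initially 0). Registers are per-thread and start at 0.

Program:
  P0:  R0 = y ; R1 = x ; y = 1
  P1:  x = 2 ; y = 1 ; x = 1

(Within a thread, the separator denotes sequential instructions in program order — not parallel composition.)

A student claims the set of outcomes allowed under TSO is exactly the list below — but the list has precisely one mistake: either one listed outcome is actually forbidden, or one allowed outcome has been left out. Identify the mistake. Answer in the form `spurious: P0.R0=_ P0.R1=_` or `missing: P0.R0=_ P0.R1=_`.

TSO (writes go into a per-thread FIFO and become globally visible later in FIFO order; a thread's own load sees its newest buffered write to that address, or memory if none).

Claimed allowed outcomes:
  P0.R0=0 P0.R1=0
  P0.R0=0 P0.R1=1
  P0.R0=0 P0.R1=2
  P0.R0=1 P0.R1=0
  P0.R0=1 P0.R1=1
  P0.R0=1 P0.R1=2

outcome vector order: (P0.R0,P0.R1)
under TSO → 00, 01, 02, 11, 12
claimed∖TSO = {10}

spurious: P0.R0=1 P0.R1=0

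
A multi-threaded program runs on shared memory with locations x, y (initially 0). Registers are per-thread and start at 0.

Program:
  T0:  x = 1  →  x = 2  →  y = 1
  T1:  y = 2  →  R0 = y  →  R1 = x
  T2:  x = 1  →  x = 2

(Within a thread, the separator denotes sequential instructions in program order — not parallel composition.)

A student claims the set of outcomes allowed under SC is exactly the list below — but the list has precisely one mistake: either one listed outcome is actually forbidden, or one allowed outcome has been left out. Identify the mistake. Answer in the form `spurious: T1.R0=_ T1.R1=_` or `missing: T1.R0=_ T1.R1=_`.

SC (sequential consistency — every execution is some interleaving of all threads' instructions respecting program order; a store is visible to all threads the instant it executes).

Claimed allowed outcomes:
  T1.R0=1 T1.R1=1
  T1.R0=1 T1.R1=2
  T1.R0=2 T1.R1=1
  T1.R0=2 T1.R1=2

outcome vector order: (T1.R0,T1.R1)
[SC] allowed = {1/1 1/2 2/0 2/1 2/2}
SC∖claimed = {2/0}

missing: T1.R0=2 T1.R1=0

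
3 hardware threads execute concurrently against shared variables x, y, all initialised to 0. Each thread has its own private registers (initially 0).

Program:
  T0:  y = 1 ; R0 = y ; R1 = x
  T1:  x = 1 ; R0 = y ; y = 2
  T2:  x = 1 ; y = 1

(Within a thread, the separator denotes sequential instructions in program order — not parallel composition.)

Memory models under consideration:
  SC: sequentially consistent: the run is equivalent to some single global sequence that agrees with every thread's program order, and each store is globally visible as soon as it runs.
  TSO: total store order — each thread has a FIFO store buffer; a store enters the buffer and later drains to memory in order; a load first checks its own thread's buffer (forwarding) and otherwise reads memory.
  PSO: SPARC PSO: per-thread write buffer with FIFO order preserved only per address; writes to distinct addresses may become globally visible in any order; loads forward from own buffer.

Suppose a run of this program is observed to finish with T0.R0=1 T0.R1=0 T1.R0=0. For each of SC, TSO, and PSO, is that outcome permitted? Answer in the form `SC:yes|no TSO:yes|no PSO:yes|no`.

SC:no TSO:yes PSO:yes

outcome vector order: (T0.R0,T0.R1,T1.R0)
under SC → 1/0/1 1/1/0 1/1/1 2/1/0 2/1/1
under TSO → 1/0/0 1/0/1 1/1/0 1/1/1 2/1/0 2/1/1
under PSO → 1/0/0 1/0/1 1/1/0 1/1/1 2/0/0 2/0/1 2/1/0 2/1/1
target 1/0/0 ∈ {TSO,PSO}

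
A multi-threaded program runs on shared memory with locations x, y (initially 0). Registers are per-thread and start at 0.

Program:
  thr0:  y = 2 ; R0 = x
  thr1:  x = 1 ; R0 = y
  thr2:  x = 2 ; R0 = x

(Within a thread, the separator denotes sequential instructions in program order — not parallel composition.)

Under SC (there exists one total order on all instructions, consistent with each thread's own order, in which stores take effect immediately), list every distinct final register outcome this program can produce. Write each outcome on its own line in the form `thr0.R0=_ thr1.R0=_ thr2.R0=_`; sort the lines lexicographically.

outcome vector order: (thr0.R0,thr1.R0,thr2.R0)
|SC outcomes| = 9

thr0.R0=0 thr1.R0=2 thr2.R0=1
thr0.R0=0 thr1.R0=2 thr2.R0=2
thr0.R0=1 thr1.R0=0 thr2.R0=1
thr0.R0=1 thr1.R0=0 thr2.R0=2
thr0.R0=1 thr1.R0=2 thr2.R0=1
thr0.R0=1 thr1.R0=2 thr2.R0=2
thr0.R0=2 thr1.R0=0 thr2.R0=2
thr0.R0=2 thr1.R0=2 thr2.R0=1
thr0.R0=2 thr1.R0=2 thr2.R0=2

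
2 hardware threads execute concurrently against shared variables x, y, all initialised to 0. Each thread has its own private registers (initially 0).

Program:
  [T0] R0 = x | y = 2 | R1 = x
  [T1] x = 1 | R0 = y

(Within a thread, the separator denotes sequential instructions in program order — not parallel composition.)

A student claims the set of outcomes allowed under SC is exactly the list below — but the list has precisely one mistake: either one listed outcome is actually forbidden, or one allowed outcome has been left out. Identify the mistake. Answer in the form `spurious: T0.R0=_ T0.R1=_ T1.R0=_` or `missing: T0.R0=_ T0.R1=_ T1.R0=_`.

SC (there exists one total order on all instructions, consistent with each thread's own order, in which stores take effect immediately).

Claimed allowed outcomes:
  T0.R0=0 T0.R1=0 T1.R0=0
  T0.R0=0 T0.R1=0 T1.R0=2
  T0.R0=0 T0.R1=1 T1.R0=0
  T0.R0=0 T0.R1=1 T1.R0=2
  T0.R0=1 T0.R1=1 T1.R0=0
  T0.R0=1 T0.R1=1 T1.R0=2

spurious: T0.R0=0 T0.R1=0 T1.R0=0

outcome vector order: (T0.R0,T0.R1,T1.R0)
under SC → (0,0,2), (0,1,0), (0,1,2), (1,1,0), (1,1,2)
claimed∖SC = {(0,0,0)}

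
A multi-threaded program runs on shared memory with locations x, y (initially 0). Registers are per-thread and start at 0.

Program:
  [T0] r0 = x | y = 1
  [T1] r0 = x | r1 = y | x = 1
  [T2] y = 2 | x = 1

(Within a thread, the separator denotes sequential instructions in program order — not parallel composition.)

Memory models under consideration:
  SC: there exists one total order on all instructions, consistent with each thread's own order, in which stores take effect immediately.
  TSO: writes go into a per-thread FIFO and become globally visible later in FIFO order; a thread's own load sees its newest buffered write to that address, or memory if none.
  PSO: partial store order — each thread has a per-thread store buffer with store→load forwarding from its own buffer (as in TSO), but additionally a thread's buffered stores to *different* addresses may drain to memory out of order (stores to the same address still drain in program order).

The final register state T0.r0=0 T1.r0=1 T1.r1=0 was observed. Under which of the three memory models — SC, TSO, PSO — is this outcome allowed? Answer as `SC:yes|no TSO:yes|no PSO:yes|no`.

outcome vector order: (T0.r0,T1.r0,T1.r1)
SC: 10 outcomes — {(0,0,0), (0,0,1), (0,0,2), (0,1,1), (0,1,2), (1,0,0), (1,0,1), (1,0,2), (1,1,1), (1,1,2)}
TSO: 10 outcomes — {(0,0,0), (0,0,1), (0,0,2), (0,1,1), (0,1,2), (1,0,0), (1,0,1), (1,0,2), (1,1,1), (1,1,2)}
PSO: 12 outcomes — {(0,0,0), (0,0,1), (0,0,2), (0,1,0), (0,1,1), (0,1,2), (1,0,0), (1,0,1), (1,0,2), (1,1,0), (1,1,1), (1,1,2)}
target (0,1,0) ∈ {PSO}

SC:no TSO:no PSO:yes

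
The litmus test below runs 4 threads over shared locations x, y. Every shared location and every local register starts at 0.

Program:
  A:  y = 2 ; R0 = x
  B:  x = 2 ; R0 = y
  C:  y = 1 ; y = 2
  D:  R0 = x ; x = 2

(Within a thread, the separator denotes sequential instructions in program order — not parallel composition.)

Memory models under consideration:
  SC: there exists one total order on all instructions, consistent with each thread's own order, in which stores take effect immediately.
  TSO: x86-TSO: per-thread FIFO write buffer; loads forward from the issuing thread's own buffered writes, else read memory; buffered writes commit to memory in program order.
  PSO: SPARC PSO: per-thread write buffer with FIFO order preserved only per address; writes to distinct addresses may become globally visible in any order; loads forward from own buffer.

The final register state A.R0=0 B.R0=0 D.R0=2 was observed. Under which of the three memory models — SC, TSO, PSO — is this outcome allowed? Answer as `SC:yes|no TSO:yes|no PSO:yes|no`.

outcome vector order: (A.R0,B.R0,D.R0)
[SC] allowed = {0/1/0; 0/1/2; 0/2/0; 0/2/2; 2/0/0; 2/0/2; 2/1/0; 2/1/2; 2/2/0; 2/2/2}
[TSO] allowed = {0/0/0; 0/0/2; 0/1/0; 0/1/2; 0/2/0; 0/2/2; 2/0/0; 2/0/2; 2/1/0; 2/1/2; 2/2/0; 2/2/2}
[PSO] allowed = {0/0/0; 0/0/2; 0/1/0; 0/1/2; 0/2/0; 0/2/2; 2/0/0; 2/0/2; 2/1/0; 2/1/2; 2/2/0; 2/2/2}
target 0/0/2 ∈ {TSO,PSO}

SC:no TSO:yes PSO:yes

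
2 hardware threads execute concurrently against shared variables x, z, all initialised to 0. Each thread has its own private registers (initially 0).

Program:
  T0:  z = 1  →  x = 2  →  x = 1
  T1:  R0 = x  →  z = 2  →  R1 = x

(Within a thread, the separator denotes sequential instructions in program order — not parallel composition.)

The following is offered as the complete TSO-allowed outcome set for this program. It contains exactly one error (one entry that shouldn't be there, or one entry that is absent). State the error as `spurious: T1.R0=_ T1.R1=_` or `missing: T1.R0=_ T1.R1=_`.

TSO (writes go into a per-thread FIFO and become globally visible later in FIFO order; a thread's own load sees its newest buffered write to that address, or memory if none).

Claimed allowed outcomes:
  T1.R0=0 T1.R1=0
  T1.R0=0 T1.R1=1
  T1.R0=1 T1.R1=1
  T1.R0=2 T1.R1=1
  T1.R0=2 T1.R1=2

missing: T1.R0=0 T1.R1=2

outcome vector order: (T1.R0,T1.R1)
TSO (6): 00 01 02 11 21 22
TSO∖claimed = {02}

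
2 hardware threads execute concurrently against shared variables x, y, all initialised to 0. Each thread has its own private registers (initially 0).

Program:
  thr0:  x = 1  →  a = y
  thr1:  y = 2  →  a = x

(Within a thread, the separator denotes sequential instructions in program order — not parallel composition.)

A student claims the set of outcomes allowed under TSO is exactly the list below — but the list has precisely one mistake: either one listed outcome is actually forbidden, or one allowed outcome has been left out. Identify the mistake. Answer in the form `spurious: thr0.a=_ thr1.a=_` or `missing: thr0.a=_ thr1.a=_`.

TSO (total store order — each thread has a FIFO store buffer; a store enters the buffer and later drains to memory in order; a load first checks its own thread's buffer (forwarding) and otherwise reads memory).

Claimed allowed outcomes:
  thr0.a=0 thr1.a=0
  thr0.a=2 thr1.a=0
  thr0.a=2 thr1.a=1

outcome vector order: (thr0.a,thr1.a)
TSO: 4 outcomes — {00 01 20 21}
TSO∖claimed = {01}

missing: thr0.a=0 thr1.a=1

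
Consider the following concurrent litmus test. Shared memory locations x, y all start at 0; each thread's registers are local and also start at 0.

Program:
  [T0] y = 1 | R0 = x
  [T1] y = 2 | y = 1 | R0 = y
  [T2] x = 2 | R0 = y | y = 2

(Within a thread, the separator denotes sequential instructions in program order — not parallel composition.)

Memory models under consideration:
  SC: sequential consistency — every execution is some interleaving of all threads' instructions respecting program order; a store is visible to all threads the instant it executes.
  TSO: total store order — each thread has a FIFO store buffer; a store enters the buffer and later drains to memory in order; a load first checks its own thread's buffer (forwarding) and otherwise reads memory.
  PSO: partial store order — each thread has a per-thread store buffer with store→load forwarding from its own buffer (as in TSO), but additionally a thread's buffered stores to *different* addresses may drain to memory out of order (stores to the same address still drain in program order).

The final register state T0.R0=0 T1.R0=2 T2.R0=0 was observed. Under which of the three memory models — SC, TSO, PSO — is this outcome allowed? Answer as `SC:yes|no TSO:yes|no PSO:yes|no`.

SC:no TSO:yes PSO:yes

outcome vector order: (T0.R0,T1.R0,T2.R0)
SC (10): 011 012 021 022 210 211 212 220 221 222
TSO (12): 010 011 012 020 021 022 210 211 212 220 221 222
PSO (12): 010 011 012 020 021 022 210 211 212 220 221 222
target 020 ∈ {TSO,PSO}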